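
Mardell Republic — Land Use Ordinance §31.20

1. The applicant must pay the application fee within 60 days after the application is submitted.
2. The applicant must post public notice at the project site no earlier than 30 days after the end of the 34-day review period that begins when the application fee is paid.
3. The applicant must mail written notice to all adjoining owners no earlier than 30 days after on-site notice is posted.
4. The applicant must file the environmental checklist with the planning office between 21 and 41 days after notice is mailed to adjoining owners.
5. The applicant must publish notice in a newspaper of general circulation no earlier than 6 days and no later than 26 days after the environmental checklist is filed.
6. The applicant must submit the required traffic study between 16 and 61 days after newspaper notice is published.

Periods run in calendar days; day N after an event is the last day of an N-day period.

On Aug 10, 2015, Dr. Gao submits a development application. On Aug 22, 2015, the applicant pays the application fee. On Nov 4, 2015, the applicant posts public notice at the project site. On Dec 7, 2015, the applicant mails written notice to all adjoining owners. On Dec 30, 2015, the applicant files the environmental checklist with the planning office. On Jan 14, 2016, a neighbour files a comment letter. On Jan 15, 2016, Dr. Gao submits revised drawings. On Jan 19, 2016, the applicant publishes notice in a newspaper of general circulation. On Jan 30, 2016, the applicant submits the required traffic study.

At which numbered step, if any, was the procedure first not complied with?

Step 6

(1) due by Aug 10, 2015 + 60 days = Oct 9, 2015; completed Aug 22, 2015, before the deadline.
(2) permitted from Sep 25, 2015 + 30 days = Oct 25, 2015 onward; done Nov 4, 2015 — permitted.
(3) permitted from Nov 4, 2015 + 30 days = Dec 4, 2015 onward; done Dec 7, 2015, after the minimum wait.
(4) the permitted window runs from Dec 7, 2015 + 21 = Dec 28, 2015 to Dec 7, 2015 + 41 = Jan 17, 2016; Dec 30, 2015 falls inside that range.
(5) the permitted window runs from Dec 30, 2015 + 6 = Jan 5, 2016 to Dec 30, 2015 + 26 = Jan 25, 2016; done Jan 19, 2016 — within the window.
(6) the permitted window runs from Jan 19, 2016 + 16 = Feb 4, 2016 to Jan 19, 2016 + 61 = Mar 20, 2016; Jan 30, 2016 is 5 days too early.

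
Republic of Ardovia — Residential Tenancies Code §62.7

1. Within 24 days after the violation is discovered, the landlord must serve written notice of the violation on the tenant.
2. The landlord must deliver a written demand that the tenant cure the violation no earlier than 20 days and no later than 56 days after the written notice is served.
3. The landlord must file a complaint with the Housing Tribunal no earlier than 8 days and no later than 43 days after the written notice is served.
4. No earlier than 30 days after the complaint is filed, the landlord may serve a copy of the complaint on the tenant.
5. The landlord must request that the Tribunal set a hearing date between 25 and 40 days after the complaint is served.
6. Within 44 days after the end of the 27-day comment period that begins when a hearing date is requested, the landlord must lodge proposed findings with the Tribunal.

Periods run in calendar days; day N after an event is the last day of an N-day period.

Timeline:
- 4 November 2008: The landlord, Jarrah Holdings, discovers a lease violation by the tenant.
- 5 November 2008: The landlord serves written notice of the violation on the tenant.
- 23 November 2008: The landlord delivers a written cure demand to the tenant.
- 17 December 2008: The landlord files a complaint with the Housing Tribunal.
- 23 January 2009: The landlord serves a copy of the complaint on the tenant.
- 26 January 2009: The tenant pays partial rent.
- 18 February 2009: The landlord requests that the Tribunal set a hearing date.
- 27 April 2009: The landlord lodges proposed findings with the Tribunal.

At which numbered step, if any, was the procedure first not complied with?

(1) due by 4 November 2008 + 24 days = 28 November 2008; done 5 November 2008 — timely.
(2) the permitted window runs from 5 November 2008 + 20 = 25 November 2008 to 5 November 2008 + 56 = 31 December 2008; 23 November 2008 is 2 days too early.
No need to go further; step 2 was not satisfied.

Step 2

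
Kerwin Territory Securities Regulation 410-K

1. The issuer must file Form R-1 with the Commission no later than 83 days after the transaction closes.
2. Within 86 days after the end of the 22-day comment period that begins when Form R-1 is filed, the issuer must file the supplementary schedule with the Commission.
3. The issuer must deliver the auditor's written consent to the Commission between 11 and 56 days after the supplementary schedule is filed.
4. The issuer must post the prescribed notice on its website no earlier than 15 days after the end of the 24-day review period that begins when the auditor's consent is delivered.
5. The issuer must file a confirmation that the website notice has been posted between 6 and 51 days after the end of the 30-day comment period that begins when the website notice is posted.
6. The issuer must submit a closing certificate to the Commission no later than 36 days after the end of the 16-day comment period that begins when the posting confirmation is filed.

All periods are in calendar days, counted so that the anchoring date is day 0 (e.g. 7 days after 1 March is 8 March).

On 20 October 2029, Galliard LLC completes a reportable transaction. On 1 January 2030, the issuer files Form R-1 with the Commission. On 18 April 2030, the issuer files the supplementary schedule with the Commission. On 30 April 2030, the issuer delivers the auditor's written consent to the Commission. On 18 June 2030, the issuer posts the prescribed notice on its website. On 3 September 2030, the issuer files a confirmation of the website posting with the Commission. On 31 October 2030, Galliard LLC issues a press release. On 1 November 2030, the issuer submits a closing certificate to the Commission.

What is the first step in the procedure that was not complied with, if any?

Step 6

Step 1 — counting 83 days from 20 October 2029 (when the transaction closes) gives a deadline of 11 January 2030; 1 January 2030 is within that limit.
Step 2 — counting 86 days from 23 January 2030 (end of the 22-day comment period, which began when Form R-1 is filed on 1 January 2030) gives a deadline of 19 April 2030; done 18 April 2030 — timely.
Step 3 — 11 and 56 days from 18 April 2030 (when the supplementary schedule is filed) are 29 April 2030 and 13 June 2030 respectively; done 30 April 2030 — within the window.
Step 4 — must wait 15 days from 24 May 2030 (end of the 24-day review period, which began when the auditor's consent is delivered on 30 April 2030), so not before 8 June 2030; done 18 June 2030, after the minimum wait.
Step 5 — 6 and 51 days from 18 July 2030 (end of the 30-day comment period, which began when the website notice is posted on 18 June 2030) are 24 July 2030 and 7 September 2030 respectively; done 3 September 2030 — within the window.
Step 6 — counting 36 days from 19 September 2030 (end of the 16-day comment period, which began when the posting confirmation is filed on 3 September 2030) gives a deadline of 25 October 2030; 1 November 2030 misses that deadline by 7 days.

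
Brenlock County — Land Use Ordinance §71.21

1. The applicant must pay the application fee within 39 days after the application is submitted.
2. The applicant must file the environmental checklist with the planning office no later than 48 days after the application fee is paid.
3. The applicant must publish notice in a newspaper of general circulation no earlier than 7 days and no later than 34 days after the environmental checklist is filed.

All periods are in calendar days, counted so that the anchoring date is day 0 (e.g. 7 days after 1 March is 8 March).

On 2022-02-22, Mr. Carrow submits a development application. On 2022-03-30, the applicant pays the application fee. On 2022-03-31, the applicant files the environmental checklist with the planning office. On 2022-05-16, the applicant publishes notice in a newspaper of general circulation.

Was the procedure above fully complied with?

Step 1: 39 days after 2022-02-22 (when the application is submitted) is 2022-04-02; done 2022-03-30 — timely.
Step 2: 48 days after 2022-03-30 (when the application fee is paid) is 2022-05-17; done 2022-03-31 — timely.
Step 3: the window is 7–34 days after 2022-03-31 (when the environmental checklist is filed), so 2022-04-07 through 2022-05-04; 2022-05-16 is 12 days past the end of the window.
No need to go further; step 3 was not satisfied.

No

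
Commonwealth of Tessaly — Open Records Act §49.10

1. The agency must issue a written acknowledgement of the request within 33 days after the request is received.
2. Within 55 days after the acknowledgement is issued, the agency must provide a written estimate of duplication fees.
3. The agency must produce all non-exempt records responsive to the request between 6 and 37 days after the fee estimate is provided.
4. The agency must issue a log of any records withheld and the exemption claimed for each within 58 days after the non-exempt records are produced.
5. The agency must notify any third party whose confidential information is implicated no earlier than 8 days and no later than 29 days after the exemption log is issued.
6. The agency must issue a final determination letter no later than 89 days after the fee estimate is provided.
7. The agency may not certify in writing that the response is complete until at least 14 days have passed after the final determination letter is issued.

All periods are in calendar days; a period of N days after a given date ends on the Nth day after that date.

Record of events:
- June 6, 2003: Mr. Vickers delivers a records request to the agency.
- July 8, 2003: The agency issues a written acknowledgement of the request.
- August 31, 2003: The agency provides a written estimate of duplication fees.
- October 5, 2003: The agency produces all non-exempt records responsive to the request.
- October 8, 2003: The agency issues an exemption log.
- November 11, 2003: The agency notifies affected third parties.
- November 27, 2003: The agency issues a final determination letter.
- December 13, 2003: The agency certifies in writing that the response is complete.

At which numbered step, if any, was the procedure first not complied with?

Step 1 — counting 33 days from June 6, 2003 (when the request is received) gives a deadline of July 9, 2003; completed July 8, 2003, before the deadline.
Step 2 — counting 55 days from July 8, 2003 (when the acknowledgement is issued) gives a deadline of September 1, 2003; completed August 31, 2003, before the deadline.
Step 3 — 6 and 37 days from August 31, 2003 (when the fee estimate is provided) are September 6, 2003 and October 7, 2003 respectively; October 5, 2003 falls inside that range.
Step 4 — counting 58 days from October 5, 2003 (when the non-exempt records are produced) gives a deadline of December 2, 2003; October 8, 2003 is within that limit.
Step 5 — 8 and 29 days from October 8, 2003 (when the exemption log is issued) are October 16, 2003 and November 6, 2003 respectively; November 11, 2003 is 5 days past the end of the window.
That is the first point of non-compliance.

Step 5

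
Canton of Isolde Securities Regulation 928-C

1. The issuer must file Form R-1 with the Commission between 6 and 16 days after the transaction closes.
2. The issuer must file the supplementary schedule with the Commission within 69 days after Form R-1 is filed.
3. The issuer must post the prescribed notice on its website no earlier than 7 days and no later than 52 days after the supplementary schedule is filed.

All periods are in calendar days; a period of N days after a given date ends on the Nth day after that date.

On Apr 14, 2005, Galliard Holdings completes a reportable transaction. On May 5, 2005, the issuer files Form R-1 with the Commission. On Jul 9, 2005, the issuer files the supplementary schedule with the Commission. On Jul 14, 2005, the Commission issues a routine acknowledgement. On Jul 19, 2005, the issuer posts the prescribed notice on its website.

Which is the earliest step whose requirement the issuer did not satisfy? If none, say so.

Step 1

Step 1 — 6 and 16 days from Apr 14, 2005 (when the transaction closes) are Apr 20, 2005 and Apr 30, 2005 respectively; done May 5, 2005 — 5 days after the window closed.
The analysis stops there.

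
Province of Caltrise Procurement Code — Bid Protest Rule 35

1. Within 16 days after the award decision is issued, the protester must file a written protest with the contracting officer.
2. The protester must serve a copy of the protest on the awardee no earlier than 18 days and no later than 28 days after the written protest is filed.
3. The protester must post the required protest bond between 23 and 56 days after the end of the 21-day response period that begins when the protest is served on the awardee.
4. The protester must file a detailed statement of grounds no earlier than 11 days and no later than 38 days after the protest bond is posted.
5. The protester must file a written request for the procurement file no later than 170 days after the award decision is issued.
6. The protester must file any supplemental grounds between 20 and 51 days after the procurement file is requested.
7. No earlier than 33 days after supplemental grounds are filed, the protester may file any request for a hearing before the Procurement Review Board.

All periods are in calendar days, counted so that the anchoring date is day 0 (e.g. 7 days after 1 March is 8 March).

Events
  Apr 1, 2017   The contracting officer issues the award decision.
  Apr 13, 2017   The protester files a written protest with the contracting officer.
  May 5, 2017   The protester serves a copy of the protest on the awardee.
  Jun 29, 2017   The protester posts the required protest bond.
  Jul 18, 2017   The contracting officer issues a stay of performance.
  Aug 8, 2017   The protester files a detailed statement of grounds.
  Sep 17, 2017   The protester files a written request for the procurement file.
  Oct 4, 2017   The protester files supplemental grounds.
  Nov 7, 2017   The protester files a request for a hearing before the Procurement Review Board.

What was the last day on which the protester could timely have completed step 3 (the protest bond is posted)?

Jul 21, 2017

The protest is served on the awardee on May 5, 2017; the 21-day response period therefore ends May 26, 2017, and step 3 runs from that date. The window is 23–56 days after May 26, 2017; it closes on Jul 21, 2017.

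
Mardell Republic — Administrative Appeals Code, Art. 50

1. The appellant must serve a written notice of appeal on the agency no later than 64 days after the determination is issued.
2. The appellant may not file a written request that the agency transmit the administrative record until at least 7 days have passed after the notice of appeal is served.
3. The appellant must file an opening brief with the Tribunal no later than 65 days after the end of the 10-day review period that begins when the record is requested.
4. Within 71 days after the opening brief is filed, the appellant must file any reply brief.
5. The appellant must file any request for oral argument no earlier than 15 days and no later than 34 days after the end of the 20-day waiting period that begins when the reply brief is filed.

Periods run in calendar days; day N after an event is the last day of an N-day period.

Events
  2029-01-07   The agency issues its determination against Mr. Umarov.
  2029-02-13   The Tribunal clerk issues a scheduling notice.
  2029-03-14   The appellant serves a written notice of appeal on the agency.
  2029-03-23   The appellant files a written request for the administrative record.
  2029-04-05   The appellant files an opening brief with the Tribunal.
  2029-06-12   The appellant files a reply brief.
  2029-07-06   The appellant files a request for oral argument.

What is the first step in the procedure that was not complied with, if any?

Step 1

Step 1: 64 days after 2029-01-07 (when the determination is issued) is 2029-03-12; 2029-03-14 misses that deadline by 2 days.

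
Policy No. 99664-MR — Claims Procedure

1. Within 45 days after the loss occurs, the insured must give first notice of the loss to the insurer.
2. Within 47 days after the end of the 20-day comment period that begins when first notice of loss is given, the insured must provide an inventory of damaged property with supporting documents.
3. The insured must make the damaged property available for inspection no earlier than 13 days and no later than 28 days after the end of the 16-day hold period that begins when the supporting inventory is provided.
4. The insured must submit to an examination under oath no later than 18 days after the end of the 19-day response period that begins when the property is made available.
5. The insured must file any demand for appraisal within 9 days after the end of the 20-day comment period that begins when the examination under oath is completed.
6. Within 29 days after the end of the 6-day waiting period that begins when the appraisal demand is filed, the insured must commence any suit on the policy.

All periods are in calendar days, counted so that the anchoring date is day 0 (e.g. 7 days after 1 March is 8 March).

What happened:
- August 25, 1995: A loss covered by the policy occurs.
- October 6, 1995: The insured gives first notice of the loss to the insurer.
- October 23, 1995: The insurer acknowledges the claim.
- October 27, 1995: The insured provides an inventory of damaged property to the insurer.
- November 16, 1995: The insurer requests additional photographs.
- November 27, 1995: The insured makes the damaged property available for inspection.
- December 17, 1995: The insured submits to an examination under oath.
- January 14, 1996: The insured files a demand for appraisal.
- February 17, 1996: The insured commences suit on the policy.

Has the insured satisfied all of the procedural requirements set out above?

Step 1: 45 days after August 25, 1995 (when the loss occurs) is October 9, 1995; done October 6, 1995 — timely.
Step 2: 47 days after October 26, 1995 (end of the 20-day comment period, which began when first notice of loss is given on October 6, 1995) is December 12, 1995; done October 27, 1995 — timely.
Step 3: the window is 13–28 days after November 12, 1995 (end of the 16-day hold period, which began when the supporting inventory is provided on October 27, 1995), so November 25, 1995 through December 10, 1995; done November 27, 1995, which is between those dates.
Step 4: 18 days after December 16, 1995 (end of the 19-day response period, which began when the property is made available on November 27, 1995) is January 3, 1996; December 17, 1995 is within that limit.
Step 5: 9 days after January 6, 1996 (end of the 20-day comment period, which began when the examination under oath is completed on December 17, 1995) is January 15, 1996; done January 14, 1996 — timely.
Step 6: 29 days after January 20, 1996 (end of the 6-day waiting period, which began when the appraisal demand is filed on January 14, 1996) is February 18, 1996; done February 17, 1996 — timely.

Yes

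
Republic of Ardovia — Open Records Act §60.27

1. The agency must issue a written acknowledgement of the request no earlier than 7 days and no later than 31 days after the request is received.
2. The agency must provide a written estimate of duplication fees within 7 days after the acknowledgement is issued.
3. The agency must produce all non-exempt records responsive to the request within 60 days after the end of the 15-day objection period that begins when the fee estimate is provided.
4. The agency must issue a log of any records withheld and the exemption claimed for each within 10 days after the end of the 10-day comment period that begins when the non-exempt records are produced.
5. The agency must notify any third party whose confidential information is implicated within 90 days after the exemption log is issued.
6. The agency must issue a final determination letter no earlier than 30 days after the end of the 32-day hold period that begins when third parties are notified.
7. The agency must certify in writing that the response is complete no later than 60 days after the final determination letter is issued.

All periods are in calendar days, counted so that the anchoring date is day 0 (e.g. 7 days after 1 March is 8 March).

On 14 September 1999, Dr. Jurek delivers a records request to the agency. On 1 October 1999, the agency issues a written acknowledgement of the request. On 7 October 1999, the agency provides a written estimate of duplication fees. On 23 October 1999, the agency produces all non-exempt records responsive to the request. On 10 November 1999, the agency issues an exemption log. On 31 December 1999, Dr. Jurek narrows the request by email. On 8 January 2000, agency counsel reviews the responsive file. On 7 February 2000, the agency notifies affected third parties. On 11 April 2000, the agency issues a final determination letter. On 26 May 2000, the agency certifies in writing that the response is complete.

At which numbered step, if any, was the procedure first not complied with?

None — every step was satisfied

(1) the permitted window runs from 14 September 1999 + 7 = 21 September 1999 to 14 September 1999 + 31 = 15 October 1999; done 1 October 1999 — within the window.
(2) due by 1 October 1999 + 7 days = 8 October 1999; done 7 October 1999 — timely.
(3) due by 22 October 1999 + 60 days = 21 December 1999; completed 23 October 1999, before the deadline.
(4) due by 2 November 1999 + 10 days = 12 November 1999; completed 10 November 1999, before the deadline.
(5) due by 10 November 1999 + 90 days = 8 February 2000; 7 February 2000 is within that limit.
(6) permitted from 10 March 2000 + 30 days = 9 April 2000 onward; done 11 April 2000, after the minimum wait.
(7) due by 11 April 2000 + 60 days = 10 June 2000; 26 May 2000 is within that limit.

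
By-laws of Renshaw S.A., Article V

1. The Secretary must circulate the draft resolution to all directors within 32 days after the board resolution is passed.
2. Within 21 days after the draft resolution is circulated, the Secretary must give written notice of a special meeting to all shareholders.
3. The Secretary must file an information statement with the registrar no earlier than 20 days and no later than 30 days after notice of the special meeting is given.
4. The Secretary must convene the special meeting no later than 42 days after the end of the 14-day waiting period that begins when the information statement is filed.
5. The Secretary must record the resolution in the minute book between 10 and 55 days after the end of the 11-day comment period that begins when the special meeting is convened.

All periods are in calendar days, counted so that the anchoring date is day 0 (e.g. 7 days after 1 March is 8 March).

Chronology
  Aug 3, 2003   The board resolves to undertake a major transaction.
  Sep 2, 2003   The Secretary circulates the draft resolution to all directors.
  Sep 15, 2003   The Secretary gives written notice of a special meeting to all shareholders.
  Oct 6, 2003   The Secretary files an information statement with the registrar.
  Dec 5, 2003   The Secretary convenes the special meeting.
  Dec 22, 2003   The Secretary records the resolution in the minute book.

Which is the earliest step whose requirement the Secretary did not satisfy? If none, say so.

Step 4

Step 1: 32 days after Aug 3, 2003 (when the board resolution is passed) is Sep 4, 2003; Sep 2, 2003 is within that limit.
Step 2: 21 days after Sep 2, 2003 (when the draft resolution is circulated) is Sep 23, 2003; completed Sep 15, 2003, before the deadline.
Step 3: the window is 20–30 days after Sep 15, 2003 (when notice of the special meeting is given), so Oct 5, 2003 through Oct 15, 2003; done Oct 6, 2003 — within the window.
Step 4: 42 days after Oct 20, 2003 (end of the 14-day waiting period, which began when the information statement is filed on Oct 6, 2003) is Dec 1, 2003; not done until Dec 5, 2003, 4 days after the deadline.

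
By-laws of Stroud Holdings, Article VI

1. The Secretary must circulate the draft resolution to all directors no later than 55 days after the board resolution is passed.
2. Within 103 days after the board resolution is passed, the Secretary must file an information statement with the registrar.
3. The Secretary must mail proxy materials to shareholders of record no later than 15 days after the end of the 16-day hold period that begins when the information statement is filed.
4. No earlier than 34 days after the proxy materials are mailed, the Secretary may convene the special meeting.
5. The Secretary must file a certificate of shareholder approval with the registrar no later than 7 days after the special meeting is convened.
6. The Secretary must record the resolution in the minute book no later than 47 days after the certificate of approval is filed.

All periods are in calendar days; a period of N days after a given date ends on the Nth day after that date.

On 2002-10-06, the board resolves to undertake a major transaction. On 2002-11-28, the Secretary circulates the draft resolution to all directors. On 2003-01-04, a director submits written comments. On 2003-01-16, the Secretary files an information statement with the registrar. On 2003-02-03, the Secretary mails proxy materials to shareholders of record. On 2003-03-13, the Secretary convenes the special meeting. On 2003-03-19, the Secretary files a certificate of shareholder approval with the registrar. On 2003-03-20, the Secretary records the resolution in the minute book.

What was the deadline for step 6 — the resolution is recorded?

Step 6 runs from 2003-03-19, when the certificate of approval is filed. 47 days after 2003-03-19 is 2003-05-05.

2003-05-05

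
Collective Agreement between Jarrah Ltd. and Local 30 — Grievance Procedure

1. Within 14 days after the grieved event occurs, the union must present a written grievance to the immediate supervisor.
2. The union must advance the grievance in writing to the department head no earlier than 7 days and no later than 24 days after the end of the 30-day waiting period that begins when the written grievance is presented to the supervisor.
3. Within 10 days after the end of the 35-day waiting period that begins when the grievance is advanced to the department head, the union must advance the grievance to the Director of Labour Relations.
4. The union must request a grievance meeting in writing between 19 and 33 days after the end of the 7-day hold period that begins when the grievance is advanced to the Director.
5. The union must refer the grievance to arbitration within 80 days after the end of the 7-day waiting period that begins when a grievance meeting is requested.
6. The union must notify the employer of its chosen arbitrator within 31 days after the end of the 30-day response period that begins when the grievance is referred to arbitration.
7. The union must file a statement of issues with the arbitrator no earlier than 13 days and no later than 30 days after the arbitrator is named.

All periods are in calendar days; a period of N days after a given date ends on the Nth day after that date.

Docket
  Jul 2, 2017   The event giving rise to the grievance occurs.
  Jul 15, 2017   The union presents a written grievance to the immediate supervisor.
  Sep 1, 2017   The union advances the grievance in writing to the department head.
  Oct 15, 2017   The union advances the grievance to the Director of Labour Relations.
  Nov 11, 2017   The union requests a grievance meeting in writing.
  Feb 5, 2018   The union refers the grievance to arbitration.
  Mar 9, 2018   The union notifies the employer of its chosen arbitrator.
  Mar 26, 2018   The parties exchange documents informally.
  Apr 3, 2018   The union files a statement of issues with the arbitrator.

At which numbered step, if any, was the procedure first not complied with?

None — every step was satisfied

(1) due by Jul 2, 2017 + 14 days = Jul 16, 2017; done Jul 15, 2017 — timely.
(2) the permitted window runs from Aug 14, 2017 + 7 = Aug 21, 2017 to Aug 14, 2017 + 24 = Sep 7, 2017; done Sep 1, 2017, which is between those dates.
(3) due by Oct 6, 2017 + 10 days = Oct 16, 2017; Oct 15, 2017 is within that limit.
(4) the permitted window runs from Oct 22, 2017 + 19 = Nov 10, 2017 to Oct 22, 2017 + 33 = Nov 24, 2017; Nov 11, 2017 falls inside that range.
(5) due by Nov 18, 2017 + 80 days = Feb 6, 2018; completed Feb 5, 2018, before the deadline.
(6) due by Mar 7, 2018 + 31 days = Apr 7, 2018; Mar 9, 2018 is within that limit.
(7) the permitted window runs from Mar 9, 2018 + 13 = Mar 22, 2018 to Mar 9, 2018 + 30 = Apr 8, 2018; done Apr 3, 2018, which is between those dates.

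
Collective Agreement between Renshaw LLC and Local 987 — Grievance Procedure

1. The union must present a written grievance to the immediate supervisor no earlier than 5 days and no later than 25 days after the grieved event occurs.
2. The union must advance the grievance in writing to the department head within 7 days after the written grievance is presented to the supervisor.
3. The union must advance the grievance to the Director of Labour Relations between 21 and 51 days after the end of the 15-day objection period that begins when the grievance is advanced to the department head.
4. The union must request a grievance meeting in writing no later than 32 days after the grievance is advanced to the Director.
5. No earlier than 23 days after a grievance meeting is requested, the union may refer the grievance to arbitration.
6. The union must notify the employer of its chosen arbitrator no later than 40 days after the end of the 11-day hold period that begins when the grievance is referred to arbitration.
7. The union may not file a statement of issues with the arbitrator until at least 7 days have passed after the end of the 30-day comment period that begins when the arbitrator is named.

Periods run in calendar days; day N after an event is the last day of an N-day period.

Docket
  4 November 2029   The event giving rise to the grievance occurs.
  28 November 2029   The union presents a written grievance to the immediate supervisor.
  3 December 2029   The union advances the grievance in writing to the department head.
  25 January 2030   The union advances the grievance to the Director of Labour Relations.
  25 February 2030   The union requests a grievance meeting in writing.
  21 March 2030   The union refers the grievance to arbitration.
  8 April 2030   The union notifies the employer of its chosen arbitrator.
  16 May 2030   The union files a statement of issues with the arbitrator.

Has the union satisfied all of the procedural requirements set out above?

Yes

(1) the permitted window runs from 4 November 2029 + 5 = 9 November 2029 to 4 November 2029 + 25 = 29 November 2029; 28 November 2029 falls inside that range.
(2) due by 28 November 2029 + 7 days = 5 December 2029; done 3 December 2029 — timely.
(3) the permitted window runs from 18 December 2029 + 21 = 8 January 2030 to 18 December 2029 + 51 = 7 February 2030; done 25 January 2030, which is between those dates.
(4) due by 25 January 2030 + 32 days = 26 February 2030; done 25 February 2030 — timely.
(5) permitted from 25 February 2030 + 23 days = 20 March 2030 onward; done 21 March 2030, after the minimum wait.
(6) due by 1 April 2030 + 40 days = 11 May 2030; 8 April 2030 is within that limit.
(7) permitted from 8 May 2030 + 7 days = 15 May 2030 onward; done 16 May 2030, after the minimum wait.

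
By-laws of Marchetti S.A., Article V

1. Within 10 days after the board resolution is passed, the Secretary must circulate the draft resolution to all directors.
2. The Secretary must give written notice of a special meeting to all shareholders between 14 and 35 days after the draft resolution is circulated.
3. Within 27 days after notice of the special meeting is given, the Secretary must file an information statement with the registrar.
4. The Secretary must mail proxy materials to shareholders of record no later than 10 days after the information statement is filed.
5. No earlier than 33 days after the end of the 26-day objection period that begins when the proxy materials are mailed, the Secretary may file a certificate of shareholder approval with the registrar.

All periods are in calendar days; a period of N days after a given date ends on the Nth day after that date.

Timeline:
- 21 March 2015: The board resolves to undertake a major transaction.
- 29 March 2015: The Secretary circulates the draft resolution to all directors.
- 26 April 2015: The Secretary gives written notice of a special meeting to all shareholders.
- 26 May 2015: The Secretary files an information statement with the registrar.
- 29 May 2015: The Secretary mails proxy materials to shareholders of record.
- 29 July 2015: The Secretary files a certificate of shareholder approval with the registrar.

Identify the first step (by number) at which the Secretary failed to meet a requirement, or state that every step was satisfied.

Step 1: 10 days after 21 March 2015 (when the board resolution is passed) is 31 March 2015; 29 March 2015 is within that limit.
Step 2: the window is 14–35 days after 29 March 2015 (when the draft resolution is circulated), so 12 April 2015 through 3 May 2015; 26 April 2015 falls inside that range.
Step 3: 27 days after 26 April 2015 (when notice of the special meeting is given) is 23 May 2015; 26 May 2015 misses that deadline by 3 days.

Step 3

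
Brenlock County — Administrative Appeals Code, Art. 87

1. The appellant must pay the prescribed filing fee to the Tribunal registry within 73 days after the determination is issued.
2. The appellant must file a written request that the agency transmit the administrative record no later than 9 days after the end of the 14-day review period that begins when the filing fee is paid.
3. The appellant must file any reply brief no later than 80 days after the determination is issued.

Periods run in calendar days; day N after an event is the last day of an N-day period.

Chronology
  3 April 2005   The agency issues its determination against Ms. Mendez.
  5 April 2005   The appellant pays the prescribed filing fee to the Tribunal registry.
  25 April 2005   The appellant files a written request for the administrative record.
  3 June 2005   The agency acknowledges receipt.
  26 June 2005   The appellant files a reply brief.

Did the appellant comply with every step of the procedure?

(1) due by 3 April 2005 + 73 days = 15 June 2005; 5 April 2005 is within that limit.
(2) due by 19 April 2005 + 9 days = 28 April 2005; done 25 April 2005 — timely.
(3) due by 3 April 2005 + 80 days = 22 June 2005; done 26 June 2005 — 4 days late.

No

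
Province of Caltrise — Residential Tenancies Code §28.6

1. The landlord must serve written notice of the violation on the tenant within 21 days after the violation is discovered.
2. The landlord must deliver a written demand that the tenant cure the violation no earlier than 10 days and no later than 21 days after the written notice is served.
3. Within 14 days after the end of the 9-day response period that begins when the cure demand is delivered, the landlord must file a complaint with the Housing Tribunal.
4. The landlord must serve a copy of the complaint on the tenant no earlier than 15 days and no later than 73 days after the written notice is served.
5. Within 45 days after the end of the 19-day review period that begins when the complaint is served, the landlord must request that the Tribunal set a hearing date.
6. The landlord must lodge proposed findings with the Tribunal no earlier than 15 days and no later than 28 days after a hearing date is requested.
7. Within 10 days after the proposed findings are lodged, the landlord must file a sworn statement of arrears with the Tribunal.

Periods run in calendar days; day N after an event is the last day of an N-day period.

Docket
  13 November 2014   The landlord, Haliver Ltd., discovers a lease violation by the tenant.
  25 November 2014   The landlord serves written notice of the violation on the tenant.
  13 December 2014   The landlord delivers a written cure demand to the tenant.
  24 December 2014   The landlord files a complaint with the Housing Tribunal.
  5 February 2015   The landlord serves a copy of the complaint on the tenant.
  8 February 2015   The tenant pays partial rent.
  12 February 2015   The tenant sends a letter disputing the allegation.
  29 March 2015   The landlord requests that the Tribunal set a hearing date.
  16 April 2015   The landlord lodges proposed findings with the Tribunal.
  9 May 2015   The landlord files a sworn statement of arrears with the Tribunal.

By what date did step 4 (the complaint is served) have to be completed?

Step 4 runs from 25 November 2014, when the written notice is served. The window is 15–73 days after 25 November 2014; it closes on 6 February 2015.

6 February 2015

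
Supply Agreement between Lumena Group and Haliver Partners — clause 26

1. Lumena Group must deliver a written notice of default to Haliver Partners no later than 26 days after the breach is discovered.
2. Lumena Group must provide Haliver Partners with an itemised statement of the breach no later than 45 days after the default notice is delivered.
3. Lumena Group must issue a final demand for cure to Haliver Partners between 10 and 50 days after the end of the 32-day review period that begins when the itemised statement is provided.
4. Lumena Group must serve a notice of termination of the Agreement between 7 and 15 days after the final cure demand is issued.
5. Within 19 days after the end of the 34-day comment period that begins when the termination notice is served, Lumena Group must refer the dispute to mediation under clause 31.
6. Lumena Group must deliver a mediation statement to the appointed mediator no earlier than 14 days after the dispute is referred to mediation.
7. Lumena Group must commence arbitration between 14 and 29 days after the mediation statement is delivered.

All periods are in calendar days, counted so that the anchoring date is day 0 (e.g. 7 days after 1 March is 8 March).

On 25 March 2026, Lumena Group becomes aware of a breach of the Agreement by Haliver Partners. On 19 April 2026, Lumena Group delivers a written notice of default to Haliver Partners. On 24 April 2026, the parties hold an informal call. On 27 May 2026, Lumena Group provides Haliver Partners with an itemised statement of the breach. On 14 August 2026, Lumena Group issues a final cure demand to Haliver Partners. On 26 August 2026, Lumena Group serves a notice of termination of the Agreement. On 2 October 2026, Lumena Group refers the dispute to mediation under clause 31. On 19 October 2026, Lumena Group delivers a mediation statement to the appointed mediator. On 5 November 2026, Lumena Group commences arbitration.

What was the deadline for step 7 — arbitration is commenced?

17 November 2026

Step 7 runs from 19 October 2026, when the mediation statement is delivered. The window is 14–29 days after 19 October 2026; it closes on 17 November 2026.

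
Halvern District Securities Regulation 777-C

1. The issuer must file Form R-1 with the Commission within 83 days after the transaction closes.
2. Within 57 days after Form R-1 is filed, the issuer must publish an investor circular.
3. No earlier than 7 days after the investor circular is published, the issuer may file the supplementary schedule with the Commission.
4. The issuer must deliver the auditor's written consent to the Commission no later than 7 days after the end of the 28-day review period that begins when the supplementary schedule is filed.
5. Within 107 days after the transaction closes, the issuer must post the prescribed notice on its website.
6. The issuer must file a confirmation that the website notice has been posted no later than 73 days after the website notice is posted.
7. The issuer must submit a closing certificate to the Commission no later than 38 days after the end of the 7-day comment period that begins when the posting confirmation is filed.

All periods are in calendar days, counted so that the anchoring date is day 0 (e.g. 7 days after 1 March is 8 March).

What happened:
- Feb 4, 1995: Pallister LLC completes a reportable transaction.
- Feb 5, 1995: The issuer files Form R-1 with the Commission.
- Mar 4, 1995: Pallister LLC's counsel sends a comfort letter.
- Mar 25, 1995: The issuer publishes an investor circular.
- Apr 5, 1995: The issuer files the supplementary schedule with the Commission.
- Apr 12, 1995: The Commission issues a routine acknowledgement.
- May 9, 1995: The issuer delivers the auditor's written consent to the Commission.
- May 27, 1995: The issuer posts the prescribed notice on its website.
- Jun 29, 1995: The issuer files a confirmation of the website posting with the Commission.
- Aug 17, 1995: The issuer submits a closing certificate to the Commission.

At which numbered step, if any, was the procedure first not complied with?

(1) due by Feb 4, 1995 + 83 days = Apr 28, 1995; done Feb 5, 1995 — timely.
(2) due by Feb 5, 1995 + 57 days = Apr 3, 1995; done Mar 25, 1995 — timely.
(3) permitted from Mar 25, 1995 + 7 days = Apr 1, 1995 onward; Apr 5, 1995 is on or after that date.
(4) due by May 3, 1995 + 7 days = May 10, 1995; done May 9, 1995 — timely.
(5) due by Feb 4, 1995 + 107 days = May 22, 1995; done May 27, 1995 — 5 days late.
That is the first point of non-compliance.

Step 5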